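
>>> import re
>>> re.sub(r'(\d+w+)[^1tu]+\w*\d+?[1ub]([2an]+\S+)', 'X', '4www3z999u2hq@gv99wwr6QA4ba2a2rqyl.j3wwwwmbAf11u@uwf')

Pattern: one or more of a digit, then one or more of the literal 'w' (captured); then one or more of any character except [1tu]; then zero or more of a word character, then one or more of a digit (lazy), then one of [1ub]; then one or more of one of [2an], then one or more of a non-whitespace character (captured).
Matches: at [0:52] → '4www3z999u2hq@gv99wwr6QA4ba2a2rqyl.j3wwwwmbAf11u@uwf'.
Each match is replaced by 'X'.

'X'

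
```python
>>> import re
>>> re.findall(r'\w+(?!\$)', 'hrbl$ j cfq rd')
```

['hrb', 'j', 'cfq', 'rd']

`(?!…)`/`(?<!…)` only lets a position through if the neighbouring text does NOT match; no characters are consumed.
Walking the string: at [0:3] → 'hrb'; at [6:7] → 'j'; at [8:11] → 'cfq'; at [12:14] → 'rd'.
No capturing groups, so `findall` returns the 4 full match strings.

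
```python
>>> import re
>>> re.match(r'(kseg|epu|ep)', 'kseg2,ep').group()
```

'kseg'

`re.match` only tries the pattern at the start of the string.
The match spans [0:4] → 'kseg'.
Captured: group 1 = 'kseg'.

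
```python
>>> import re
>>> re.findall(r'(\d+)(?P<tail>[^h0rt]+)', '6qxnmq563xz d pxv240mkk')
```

[('6', 'qxnmq563xz d pxv24'), ('0', 'mkk')]

This matches one or more of a digit (captured); then one or more of any character except [h0rt] (captured as 'tail').
`findall` packs the 2 group values into a tuple for every match.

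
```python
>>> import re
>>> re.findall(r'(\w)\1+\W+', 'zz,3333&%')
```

['z', '3']

A backreference is literal: `\1` must see the identical characters the first group matched.
Walking the string: at [0:3] match 'zz,', group 1 = 'z'; at [3:9] match '3333&%', group 1 = '3'.
Because there's exactly one group, `findall` drops the full match and keeps group 1 from each hit.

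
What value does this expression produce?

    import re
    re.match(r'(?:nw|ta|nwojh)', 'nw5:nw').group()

`re.match` only tries the pattern at the start of the string.
The match spans [0:2] → 'nw'.

'nw'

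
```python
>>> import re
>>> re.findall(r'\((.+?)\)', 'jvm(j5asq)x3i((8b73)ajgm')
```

Lazy quantifiers expand one character at a time until the remainder of the pattern can match.
Matches: at [3:10] match '(j5asq)', group 1 = 'j5asq'; at [13:20] match '((8b73)', group 1 = '(8b73'.
One capturing group, so `findall` returns just the captured substring from each match — 2 in all.

['j5asq', '(8b73']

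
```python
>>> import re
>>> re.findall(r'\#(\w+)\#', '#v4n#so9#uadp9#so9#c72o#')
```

['v4n', 'uadp9', 'c72o']

Matches: at [0:5] match '#v4n#', group 1 = 'v4n'; at [8:15] match '#uadp9#', group 1 = 'uadp9'; at [18:24] match '#c72o#', group 1 = 'c72o'.
Because there's exactly one group, `findall` drops the full match and keeps group 1 from each hit.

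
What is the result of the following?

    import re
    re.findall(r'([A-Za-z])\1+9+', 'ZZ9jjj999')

['Z', 'j']

`\1` is not a pattern — it's the concrete string captured by group 1, re-applied verbatim.
Walking the string: at [0:3] match 'ZZ9', group 1 = 'Z'; at [3:9] match 'jjj999', group 1 = 'j'.
`findall` collects group 1 from each match (2 total).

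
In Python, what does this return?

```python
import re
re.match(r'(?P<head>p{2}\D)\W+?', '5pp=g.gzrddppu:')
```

None

`re.match` won't scan ahead — the pattern has to work from the very first character.
Here the pattern fails at index 0, so the call returns None.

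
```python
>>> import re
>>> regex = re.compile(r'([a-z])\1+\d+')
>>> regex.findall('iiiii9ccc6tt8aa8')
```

`\1` is not a pattern — it's the concrete string captured by group 1, re-applied verbatim.
Because there's exactly one group, `findall` drops the full match and keeps group 1 from each hit.

['i', 'c', 't', 'a']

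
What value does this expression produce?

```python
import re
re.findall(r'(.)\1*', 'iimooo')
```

The backreference `\1` re-matches whatever the first group consumed, character for character.
One capturing group, so `findall` returns just the captured substring from each match — 3 in all.

['i', 'm', 'o']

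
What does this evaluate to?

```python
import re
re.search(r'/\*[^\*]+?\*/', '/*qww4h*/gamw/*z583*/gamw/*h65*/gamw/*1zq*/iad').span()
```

(0, 9)

The match spans [0:9] → '/*qww4h*/'.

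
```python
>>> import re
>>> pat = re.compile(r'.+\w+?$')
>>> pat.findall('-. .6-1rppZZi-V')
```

['-. .6-1rppZZi-V']

No capturing groups, so `findall` returns the 1 full match string.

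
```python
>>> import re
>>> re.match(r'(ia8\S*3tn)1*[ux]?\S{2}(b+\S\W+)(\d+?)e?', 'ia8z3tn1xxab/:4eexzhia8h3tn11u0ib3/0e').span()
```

(0, 37)

This matches the literal 'ia8', then zero or more of a non-whitespace character, then the literal '3tn' (captured); then zero or more of the literal '1', then optionally one of [ux], then exactly 2 of a non-whitespace character; then one or more of the literal 'b', then a non-whitespace character, then one or more of a non-word character (captured); then one or more of a digit (lazy) (captured); then optionally a literal 'e'.
`re.match` won't scan ahead — the pattern has to work from the very first character.
The match spans [0:37] → 'ia8z3tn1xxab/:4eexzhia8h3tn11u0ib3/0e'.
Captured: group 1 = 'ia8z3tn1xxab/:4eexzhia8h3tn', group 2 = 'b3/', group 3 = '0'.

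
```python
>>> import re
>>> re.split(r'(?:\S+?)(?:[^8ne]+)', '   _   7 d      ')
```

The pattern matches one or more of a non-whitespace character (lazy) (non-capturing group); then one or more of any character except [8ne] (non-capturing group).
Matches to split on: at [3:16] → '_   7 d      '.
The string is cut at each match, leaving 2 pieces.

['   ', '']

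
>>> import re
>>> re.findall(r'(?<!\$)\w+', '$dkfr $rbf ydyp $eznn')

['kfr', 'bf', 'ydyp', 'znn']

Because the assertion is negative and zero-width, positions next to the forbidden text are skipped.
Walking the string: at [2:5] → 'kfr'; at [8:10] → 'bf'; at [11:15] → 'ydyp'; at [18:21] → 'znn'.
No capturing groups, so `findall` returns the 4 full match strings.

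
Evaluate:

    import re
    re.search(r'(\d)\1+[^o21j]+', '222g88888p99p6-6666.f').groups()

('2',)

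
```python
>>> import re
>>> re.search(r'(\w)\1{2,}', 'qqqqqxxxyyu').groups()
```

After group 1 captures some text, `\1` only succeeds where that same text appears again.
`search` walks the string left to right and returns the first match it finds.
The match spans [0:5] → 'qqqqq'.
Captured: group 1 = 'q'.

('q',)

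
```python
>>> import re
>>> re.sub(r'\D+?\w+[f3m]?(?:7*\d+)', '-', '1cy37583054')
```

`sub` substitutes '-' at each match site.

'1-'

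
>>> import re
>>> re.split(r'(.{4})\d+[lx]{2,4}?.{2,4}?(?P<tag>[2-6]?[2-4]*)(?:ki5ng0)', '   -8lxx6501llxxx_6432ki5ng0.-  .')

['   -', '8lxx', '6432', '.-  .']

Pattern: exactly 4 of any character (captured); then one or more of a digit, then 2 to 4 of one of [lx] (lazy), then 2 to 4 of any character (lazy); then optionally a character in [2-6], then zero or more of a character in [2-4] (captured as 'tag'); then the literal 'ki5', then the literal 'ng0' (non-capturing group).
Matches to split on: at [4:28] → '8lxx6501llxxx_6432ki5ng0'.
Because the pattern has a capturing group, `split` also inserts each captured text between the pieces.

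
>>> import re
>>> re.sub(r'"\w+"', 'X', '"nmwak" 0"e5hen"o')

'X 0Xo'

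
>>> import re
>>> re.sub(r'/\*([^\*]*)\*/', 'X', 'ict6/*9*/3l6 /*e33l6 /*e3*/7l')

'ict6X3l6 /*e33l6 X7l'

Matches: at [4:9] → '/*9*/'; at [21:27] → '/*e3*/'.
`sub` substitutes 'X' at each match site.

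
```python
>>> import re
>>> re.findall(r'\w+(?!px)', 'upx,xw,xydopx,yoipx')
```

['upx', 'xw', 'xydopx', 'yoipx']

A negative assertion filters positions out without eating any characters.
Since nothing is captured, `findall` lists the 4 matched substrings directly.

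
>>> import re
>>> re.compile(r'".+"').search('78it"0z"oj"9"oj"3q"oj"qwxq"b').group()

'"0z"oj"9"oj"3q"oj"qwxq"'

The match spans [4:27] → '"0z"oj"9"oj"3q"oj"qwxq"'.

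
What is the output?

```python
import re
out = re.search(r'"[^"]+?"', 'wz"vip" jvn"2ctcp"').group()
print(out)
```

"vip"

Unlike `match`, `search` isn't anchored — it looks for the pattern anywhere in the string.
The match spans [2:7] → '"vip"'.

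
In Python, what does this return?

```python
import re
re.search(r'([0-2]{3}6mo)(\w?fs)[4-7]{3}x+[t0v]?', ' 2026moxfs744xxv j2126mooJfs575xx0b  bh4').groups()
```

('2026mo', 'xfs')

The match spans [1:16] → '2026moxfs744xxv'.
Captured: group 1 = '2026mo', group 2 = 'xfs'.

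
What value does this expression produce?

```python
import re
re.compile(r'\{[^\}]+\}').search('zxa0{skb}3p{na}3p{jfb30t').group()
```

'{skb}'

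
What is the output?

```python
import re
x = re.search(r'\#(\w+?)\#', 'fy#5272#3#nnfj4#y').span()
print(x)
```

(2, 8)

Unlike `match`, `search` isn't anchored — it looks for the pattern anywhere in the string.
The match spans [2:8] → '#5272#'.
Captured: group 1 = '5272'.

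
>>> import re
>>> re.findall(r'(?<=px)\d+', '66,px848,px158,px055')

['848', '158', '055']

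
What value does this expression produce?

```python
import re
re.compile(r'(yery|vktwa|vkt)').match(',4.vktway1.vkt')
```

None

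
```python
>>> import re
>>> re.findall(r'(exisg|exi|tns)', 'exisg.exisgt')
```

['exisg', 'exisg']

Alternation tries branches left to right and keeps the first one that lets the overall match succeed at that position.
One capturing group, so `findall` returns just the captured substring from each match — 2 in all.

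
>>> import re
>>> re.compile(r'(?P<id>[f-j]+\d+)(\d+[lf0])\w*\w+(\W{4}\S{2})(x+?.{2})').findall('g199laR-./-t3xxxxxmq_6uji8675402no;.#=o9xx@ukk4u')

[('g19', '9l', '-./-t3', 'xxx'), ('ji8675', '40', ';.#=o9', 'xx@')]

This matches one or more of a character in [f-j], then one or more of a digit (captured as 'id'); then one or more of a digit, then one of [lf0] (captured); then zero or more of a word character, then one or more of a word character; then exactly 4 of a non-word character, then exactly 2 of a non-whitespace character (captured); then one or more of the literal 'x' (lazy), then exactly 2 of any character (captured).
Matches: at [0:16] match 'g199laR-./-t3xxx', groups = ('g19', '9l', '-./-t3', 'xxx'); at [23:43] match 'ji8675402no;.#=o9xx@', groups = ('ji8675', '40', ';.#=o9', 'xx@').
4 groups means each result is a tuple of 4 captured strings — 2 here.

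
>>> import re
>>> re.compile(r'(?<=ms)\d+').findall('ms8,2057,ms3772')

Because the assertion is zero-width, the text it checks is not consumed and won't appear in the result.
Matches: at [2:3] → '8'; at [11:15] → '3772'.
With no groups in the pattern, `findall` gives back each whole match — 2 here.

['8', '3772']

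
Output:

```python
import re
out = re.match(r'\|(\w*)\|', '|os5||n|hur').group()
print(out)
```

|os5|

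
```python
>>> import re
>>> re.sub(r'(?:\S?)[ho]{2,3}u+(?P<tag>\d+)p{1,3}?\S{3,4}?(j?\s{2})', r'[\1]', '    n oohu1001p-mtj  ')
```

'    n [1001]'

Pattern: optionally a non-whitespace character (non-capturing group); then 2 to 3 of one of [ho], then one or more of a literal 'u'; then one or more of a digit (captured as 'tag'); then 1 to 3 of the literal 'p' (lazy), then 3 to 4 of a non-whitespace character (lazy); then optionally the literal 'j', then exactly 2 of whitespace (captured).
Matches: at [6:21] → 'oohu1001p-mtj  '.
Each match is replaced using the text its own group 1 captured.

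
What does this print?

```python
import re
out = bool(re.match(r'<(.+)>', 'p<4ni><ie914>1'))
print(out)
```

`re.match` only tries the pattern at the start of the string.
Here the string doesn't start with a match, so the call returns None, and `bool(None)` is False.

False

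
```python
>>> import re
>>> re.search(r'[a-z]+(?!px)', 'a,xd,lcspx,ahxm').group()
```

'a'

A negative assertion filters positions out without eating any characters.
The match spans [0:1] → 'a'.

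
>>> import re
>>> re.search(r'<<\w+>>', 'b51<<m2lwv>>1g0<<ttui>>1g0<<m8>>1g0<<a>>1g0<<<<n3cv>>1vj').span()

(3, 12)

The match spans [3:12] → '<<m2lwv>>'.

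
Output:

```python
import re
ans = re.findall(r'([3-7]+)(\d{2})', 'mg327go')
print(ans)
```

Pattern: one or more of a character in [3-7] (captured); then exactly 2 of a digit (captured).
Matches: at [2:5] match '327', groups = ('3', '27').
2 groups means the one result is a tuple of 2 captured strings — 1 here.

[('3', '27')]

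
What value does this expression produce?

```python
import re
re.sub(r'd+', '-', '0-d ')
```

'0-- '

`sub` substitutes '-' at each match site.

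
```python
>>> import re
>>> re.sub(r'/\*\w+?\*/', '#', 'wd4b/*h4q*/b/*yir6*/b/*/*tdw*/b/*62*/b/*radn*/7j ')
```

Matches: at [4:11] → '/*h4q*/'; at [12:20] → '/*yir6*/'; at [23:30] → '/*tdw*/'; at [31:37] → '/*62*/'; at [38:46] → '/*radn*/'.
Every occurrence is swapped for '#'.

'wd4b#b#b/*#b#b#7j '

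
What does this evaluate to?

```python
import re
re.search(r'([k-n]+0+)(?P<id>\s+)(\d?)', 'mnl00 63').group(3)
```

'6'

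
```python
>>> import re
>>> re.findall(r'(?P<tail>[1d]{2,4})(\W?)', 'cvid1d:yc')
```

Pattern: 2 to 4 of one of [1d] (captured as 'tail'); then optionally a non-word character (captured).
2 groups means the one result is a tuple of 2 captured strings — 1 here.

[('d1d', ':')]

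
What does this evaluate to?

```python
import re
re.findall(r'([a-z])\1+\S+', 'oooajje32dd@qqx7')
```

['o']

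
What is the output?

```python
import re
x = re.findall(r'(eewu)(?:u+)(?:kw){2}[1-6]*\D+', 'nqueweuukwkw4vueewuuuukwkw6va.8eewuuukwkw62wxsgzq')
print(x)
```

['eewu', 'eewu']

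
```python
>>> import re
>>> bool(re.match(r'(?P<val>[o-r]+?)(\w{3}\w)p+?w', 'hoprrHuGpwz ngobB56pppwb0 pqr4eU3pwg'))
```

False

`re.match` only tries the pattern at the start of the string.
Here the pattern fails at index 0, so the call returns None, and `bool(None)` is False.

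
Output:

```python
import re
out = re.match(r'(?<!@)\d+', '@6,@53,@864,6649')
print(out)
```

The negative lookahead/lookbehind blocks any match where the forbidden context is present.
`re.match` won't scan ahead — the pattern has to work from the very first character.
Here position 0 doesn't satisfy it, so the call returns None.

None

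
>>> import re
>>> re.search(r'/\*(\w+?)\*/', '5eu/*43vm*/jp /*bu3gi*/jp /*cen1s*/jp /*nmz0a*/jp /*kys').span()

(3, 11)

Unlike `match`, `search` isn't anchored — it looks for the pattern anywhere in the string.
The match spans [3:11] → '/*43vm*/'.
Captured: group 1 = '43vm'.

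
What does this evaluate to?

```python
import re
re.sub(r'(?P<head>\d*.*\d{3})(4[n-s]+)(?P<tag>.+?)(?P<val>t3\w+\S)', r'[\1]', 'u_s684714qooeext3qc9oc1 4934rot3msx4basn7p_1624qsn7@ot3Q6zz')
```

'[u_s684714qooeext3qc9oc1 4934rot3msx4basn7p_162]'

The replacement refers to a captured group, so each match is rewritten using its own captured text.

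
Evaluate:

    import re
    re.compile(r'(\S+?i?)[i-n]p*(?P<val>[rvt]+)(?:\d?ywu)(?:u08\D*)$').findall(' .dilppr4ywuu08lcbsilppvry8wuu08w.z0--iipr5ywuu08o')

[('.dilppr4ywuu08lcbsilppvry8wuu08w.z0--i', 'r')]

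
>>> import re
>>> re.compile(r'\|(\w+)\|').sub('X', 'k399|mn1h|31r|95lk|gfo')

'k399X31rXgfo'

Every occurrence is swapped for 'X'.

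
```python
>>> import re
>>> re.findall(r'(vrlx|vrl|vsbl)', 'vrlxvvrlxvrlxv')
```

['vrlx', 'vrlx', 'vrlx']

Branches in `(...|...)` are attempted left-to-right; the first branch that allows the whole pattern to succeed is taken.
`findall` collects group 1 from each match (3 total).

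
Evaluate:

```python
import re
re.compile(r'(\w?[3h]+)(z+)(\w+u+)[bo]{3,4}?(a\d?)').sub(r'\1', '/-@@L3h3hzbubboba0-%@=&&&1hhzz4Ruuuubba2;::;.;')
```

'/-@@L3h3h-%@=&&&1hhzz4Ruuuubba2;::;.;'

Pattern: optionally a word character, then one or more of one of [3h] (captured); then one or more of a literal 'z' (captured); then one or more of a word character, then one or more of the literal 'u' (captured); then 3 to 4 of one of [bo] (lazy); then the literal 'a', then optionally a digit (captured).
Matches: at [4:18] → 'L3h3hzbubboba0'.
`\1` in the replacement pulls in group 1's text for each match.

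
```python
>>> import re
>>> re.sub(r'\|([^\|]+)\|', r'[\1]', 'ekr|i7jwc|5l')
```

Matches: at [3:10] → '|i7jwc|'.
Each match is replaced using the text its own group 1 captured.

'ekr[i7jwc]5l'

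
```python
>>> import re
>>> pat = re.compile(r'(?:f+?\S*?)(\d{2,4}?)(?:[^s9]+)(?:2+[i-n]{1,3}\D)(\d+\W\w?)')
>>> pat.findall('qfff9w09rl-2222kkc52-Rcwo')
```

[('09', '52-R')]

The pattern matches one or more of a literal 'f' (lazy), then zero or more of a non-whitespace character (lazy) (non-capturing group); then 2 to 4 of a digit (lazy) (captured); then one or more of any character except [s9] (non-capturing group); then one or more of a literal '2', then 1 to 3 of a character in [i-n], then a non-digit (non-capturing group); then one or more of a digit, then a non-word character, then optionally a word character (captured).
With the lazy modifier that quantifier settles for the fewest repetitions that let the rest of the pattern succeed (the atoms after it are unaffected and can still be greedy).
Walking the string: at [1:22] match 'fff9w09rl-2222kkc52-R', groups = ('09', '52-R').
2 groups means the one result is a tuple of 2 captured strings — 1 here.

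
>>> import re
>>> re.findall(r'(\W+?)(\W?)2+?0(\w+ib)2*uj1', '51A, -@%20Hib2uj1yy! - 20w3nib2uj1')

[(', -@', '%', 'Hib'), ('! -', ' ', 'w3nib')]

Lazy quantifiers expand one character at a time until the remainder of the pattern can match.
With 3 capturing groups, `findall` returns a 3-tuple per match.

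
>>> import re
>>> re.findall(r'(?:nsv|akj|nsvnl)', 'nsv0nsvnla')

['nsv', 'nsv']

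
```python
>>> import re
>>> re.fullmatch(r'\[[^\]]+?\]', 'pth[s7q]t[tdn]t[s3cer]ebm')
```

None

`fullmatch` succeeds only if the pattern covers the string from start to end.
Here the string isn't matched end-to-end, so the call returns None.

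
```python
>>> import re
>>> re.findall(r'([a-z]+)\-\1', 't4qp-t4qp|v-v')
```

A backreference is literal: `\1` must see the identical characters the first group matched.
Matches: at [10:13] match 'v-v', group 1 = 'v'.
One capturing group, so `findall` returns just the captured substring from the one match — 1 in all.

['v']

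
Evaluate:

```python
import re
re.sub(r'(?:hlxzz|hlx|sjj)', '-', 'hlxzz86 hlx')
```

Branches in `(...|...)` are attempted left-to-right; the first branch that allows the whole pattern to succeed is taken.
`sub` substitutes '-' at each match site.

'-86 -'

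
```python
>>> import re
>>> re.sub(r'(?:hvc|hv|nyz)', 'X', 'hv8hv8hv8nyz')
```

Each match is replaced by 'X'.

'X8X8X8X'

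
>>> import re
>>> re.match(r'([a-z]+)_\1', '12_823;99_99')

None

`re.match` only tries the pattern at the start of the string.
Here position 0 doesn't satisfy it, so the call returns None.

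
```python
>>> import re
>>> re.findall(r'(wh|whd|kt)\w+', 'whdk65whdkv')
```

Alternation tries branches left to right and keeps the first one that lets the overall match succeed at that position.
Matches: at [0:11] match 'whdk65whdkv', group 1 = 'wh'.
One capturing group, so `findall` returns just the captured substring from the one match — 1 in all.

['wh']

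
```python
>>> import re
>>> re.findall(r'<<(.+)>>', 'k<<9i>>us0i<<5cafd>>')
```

One capturing group, so `findall` returns just the captured substring from the one match — 1 in all.

['9i>>us0i<<5cafd']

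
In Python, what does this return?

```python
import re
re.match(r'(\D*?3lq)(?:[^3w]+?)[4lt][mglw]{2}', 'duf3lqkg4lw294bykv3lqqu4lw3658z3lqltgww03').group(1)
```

This matches zero or more of a non-digit (lazy), then the literal '3lq' (captured); then one or more of any character except [3w] (lazy) (non-capturing group); then one of [4lt], then exactly 2 of one of [mglw].
`re.match` won't scan ahead — the pattern has to work from the very first character.
The match spans [0:11] → 'duf3lqkg4lw'.
Captured: group 1 = 'duf3lq'.

'duf3lq'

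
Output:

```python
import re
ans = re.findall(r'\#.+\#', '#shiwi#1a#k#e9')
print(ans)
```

['#shiwi#1a#k#']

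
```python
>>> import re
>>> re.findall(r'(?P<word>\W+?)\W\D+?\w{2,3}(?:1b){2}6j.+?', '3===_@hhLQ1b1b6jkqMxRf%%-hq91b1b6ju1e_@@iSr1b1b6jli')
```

Because the quantifier is non-greedy, it stops expanding at the earliest point where the rest of the pattern can succeed.
Because there's exactly one group, `findall` drops the full match and keeps group 1 from each hit.

['=', '%', '@']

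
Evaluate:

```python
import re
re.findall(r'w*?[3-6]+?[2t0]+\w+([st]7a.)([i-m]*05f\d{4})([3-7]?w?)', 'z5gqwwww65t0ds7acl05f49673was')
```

This matches zero or more of a literal 'w' (lazy); then one or more of a character in [3-6] (lazy), then one or more of one of [2t0], then one or more of a word character; then one of [st], then the literal '7a', then any character (captured); then zero or more of a character in [i-m], then the literal '05f', then exactly 4 of a digit (captured); then optionally a character in [3-7], then optionally the literal 'w' (captured).
Matches: at [4:27] match 'wwww65t0ds7acl05f49673w', groups = ('s7ac', 'l05f4967', '3w').
3 groups means the one result is a tuple of 3 captured strings — 1 here.

[('s7ac', 'l05f4967', '3w')]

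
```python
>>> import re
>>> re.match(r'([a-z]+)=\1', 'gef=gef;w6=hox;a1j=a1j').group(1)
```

'gef'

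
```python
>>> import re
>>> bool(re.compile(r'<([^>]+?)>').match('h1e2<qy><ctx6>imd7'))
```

False

With `match`, the pattern is implicitly anchored at the beginning.
Here the string doesn't start with a match, so the call returns None, and `bool(None)` is False.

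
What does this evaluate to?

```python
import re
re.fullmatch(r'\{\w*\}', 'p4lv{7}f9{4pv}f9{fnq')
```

None

`re.fullmatch` requires the pattern to consume the entire string.
Here the string isn't matched end-to-end, so the call returns None.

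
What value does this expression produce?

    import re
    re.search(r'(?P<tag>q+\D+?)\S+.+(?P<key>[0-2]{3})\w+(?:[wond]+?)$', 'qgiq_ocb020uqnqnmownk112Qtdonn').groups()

('qg', '112')

The pattern matches one or more of the literal 'q', then one or more of a non-digit (lazy) (captured as 'tag'); then one or more of a non-whitespace character; then one or more of any character; then exactly 3 of a character in [0-2] (captured as 'key'); then one or more of a word character; then one or more of one of [wond] (lazy) (non-capturing group); then anchored at the end.
With the lazy modifier that quantifier settles for the fewest repetitions that let the rest of the pattern succeed (the atoms after it are unaffected and can still be greedy).
`re.search` tries every starting position until one works.
The match spans [0:30] → 'qgiq_ocb020uqnqnmownk112Qtdonn'.
Captured: group 1 = 'qg', group 2 = '112'.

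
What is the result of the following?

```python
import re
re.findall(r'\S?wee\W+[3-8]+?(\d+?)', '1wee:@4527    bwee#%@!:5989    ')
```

['5', '9']

The pattern matches optionally a non-whitespace character, then the literal 'wee', then one or more of a non-word character; then one or more of a character in [3-8] (lazy); then one or more of a digit (lazy) (captured).
Matches: at [0:8] match '1wee:@45', group 1 = '5'; at [14:25] match 'bwee#%@!:59', group 1 = '9'.
With a single group, `findall` returns only what that group captured — 2 items.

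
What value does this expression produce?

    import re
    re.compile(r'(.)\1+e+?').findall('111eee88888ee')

['1', '8']

The backreference `\1` re-matches whatever the first group consumed, character for character.
Walking the string: at [0:4] match '111e', group 1 = '1'; at [6:12] match '88888e', group 1 = '8'.
`findall` collects group 1 from each match (2 total).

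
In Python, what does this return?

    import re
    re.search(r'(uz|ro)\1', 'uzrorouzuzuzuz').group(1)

After group 1 captures some text, `\1` only succeeds where that same text appears again.
`re.search` tries every starting position until one works.
The match spans [2:6] → 'roro'.
Captured: group 1 = 'ro'.

'ro'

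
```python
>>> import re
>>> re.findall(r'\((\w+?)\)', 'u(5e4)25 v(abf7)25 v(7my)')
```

Matches: at [1:6] match '(5e4)', group 1 = '5e4'; at [10:16] match '(abf7)', group 1 = 'abf7'; at [20:25] match '(7my)', group 1 = '7my'.
With a single group, `findall` returns only what that group captured — 3 items.

['5e4', 'abf7', '7my']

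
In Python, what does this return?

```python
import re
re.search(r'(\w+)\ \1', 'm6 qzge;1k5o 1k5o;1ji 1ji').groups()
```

A backreference is literal: `\1` must see the identical characters the first group matched.
`re.search` tries every starting position until one works.
The match spans [8:17] → '1k5o 1k5o'.
Captured: group 1 = '1k5o'.

('1k5o',)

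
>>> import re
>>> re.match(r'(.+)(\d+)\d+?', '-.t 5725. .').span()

(0, 8)

This matches one or more of any character (captured); then one or more of a digit (captured); then one or more of a digit (lazy).
`re.match` only tries the pattern at the start of the string.
The match spans [0:8] → '-.t 5725'.
Captured: group 1 = '-.t 57', group 2 = '2'.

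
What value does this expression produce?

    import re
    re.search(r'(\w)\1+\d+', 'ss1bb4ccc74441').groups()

('s',)

After group 1 captures some text, `\1` only succeeds where that same text appears again.
`re.search` scans for the first position where the pattern succeeds.
The match spans [0:3] → 'ss1'.
Captured: group 1 = 's'.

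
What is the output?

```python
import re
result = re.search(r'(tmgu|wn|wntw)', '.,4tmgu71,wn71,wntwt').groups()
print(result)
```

('tmgu',)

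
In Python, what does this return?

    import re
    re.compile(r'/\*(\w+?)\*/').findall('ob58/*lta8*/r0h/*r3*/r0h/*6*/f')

['lta8', 'r3', '6']

One capturing group, so `findall` returns just the captured substring from each match — 3 in all.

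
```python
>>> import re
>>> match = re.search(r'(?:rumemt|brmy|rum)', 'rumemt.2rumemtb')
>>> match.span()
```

(0, 6)

Branches in `(...|...)` are attempted left-to-right; the first branch that allows the whole pattern to succeed is taken.
`re.search` tries every starting position until one works.
The match spans [0:6] → 'rumemt'.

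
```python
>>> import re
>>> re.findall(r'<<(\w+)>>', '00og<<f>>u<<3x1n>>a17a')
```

['f', '3x1n']

Walking the string: at [4:9] match '<<f>>', group 1 = 'f'; at [10:18] match '<<3x1n>>', group 1 = '3x1n'.
Because there's exactly one group, `findall` drops the full match and keeps group 1 from each hit.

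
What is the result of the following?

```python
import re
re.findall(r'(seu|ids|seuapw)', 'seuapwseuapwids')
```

['seu', 'seu', 'ids']

Branches in `(...|...)` are attempted left-to-right; the first branch that allows the whole pattern to succeed is taken.
With a single group, `findall` returns only what that group captured — 3 items.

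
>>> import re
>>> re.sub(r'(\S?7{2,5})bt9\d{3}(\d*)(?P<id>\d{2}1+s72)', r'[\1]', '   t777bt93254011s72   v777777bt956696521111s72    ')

'   [t777]   v[777777]    '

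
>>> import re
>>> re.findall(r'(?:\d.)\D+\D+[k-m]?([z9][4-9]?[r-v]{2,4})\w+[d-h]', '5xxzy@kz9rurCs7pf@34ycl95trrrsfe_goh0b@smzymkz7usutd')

['9rur', '95trrr', 'z7usu']

The pattern matches a digit, then any character (non-capturing group); then one or more of a non-digit; then one or more of a non-digit, then optionally a character in [k-m]; then one of [z9], then optionally a character in [4-9], then 2 to 4 of a character in [r-v] (captured); then one or more of a word character, then a character in [d-h].
Walking the string: at [0:17] match '5xxzy@kz9rurCs7pf', group 1 = '9rur'; at [18:36] match '34ycl95trrrsfe_goh', group 1 = '95trrr'; at [36:52] match '0b@smzymkz7usutd', group 1 = 'z7usu'.
One capturing group, so `findall` returns just the captured substring from each match — 3 in all.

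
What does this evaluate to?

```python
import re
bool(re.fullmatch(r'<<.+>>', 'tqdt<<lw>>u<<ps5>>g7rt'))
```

False

`fullmatch` succeeds only if the pattern covers the string from start to end.
Here there's no way to consume every character, so the call returns None, and `bool(None)` is False.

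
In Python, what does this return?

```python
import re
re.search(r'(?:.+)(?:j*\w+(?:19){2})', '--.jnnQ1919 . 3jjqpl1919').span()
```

(0, 24)

Pattern: one or more of any character (non-capturing group); then zero or more of a literal 'j', then one or more of a word character, then the literal '19' repeated 2 times (non-capturing group).
`re.search` tries every starting position until one works.
The match spans [0:24] → '--.jnnQ1919 . 3jjqpl1919'.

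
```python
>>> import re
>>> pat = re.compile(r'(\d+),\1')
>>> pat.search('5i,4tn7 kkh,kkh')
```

None

The backreference `\1` re-matches whatever the first group consumed, character for character.
`search` walks the string left to right and returns the first match it finds.
Here the pattern never matches, so the call returns None.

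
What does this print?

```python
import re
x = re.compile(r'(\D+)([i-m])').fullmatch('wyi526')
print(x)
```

None

For `fullmatch`, every character of the input must be accounted for by the pattern.
Here there's no way to consume every character, so the call returns None.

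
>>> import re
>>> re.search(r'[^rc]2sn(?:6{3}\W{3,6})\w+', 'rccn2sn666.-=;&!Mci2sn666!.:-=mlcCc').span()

The match spans [3:25] → 'n2sn666.-=;&!Mci2sn666'.

(3, 25)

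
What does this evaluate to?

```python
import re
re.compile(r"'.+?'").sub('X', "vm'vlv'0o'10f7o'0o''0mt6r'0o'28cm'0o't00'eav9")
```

Because the quantifier is non-greedy, it stops expanding at the earliest point where the rest of the pattern can succeed.
Matches: at [2:7] → "'vlv'"; at [9:16] → "'10f7o'"; at [18:26] → "''0mt6r'"; at [28:34] → "'28cm'"; at [36:41] → "'t00'".
`sub` substitutes 'X' at each match site.

'vmX0oX0oX0oX0oXeav9'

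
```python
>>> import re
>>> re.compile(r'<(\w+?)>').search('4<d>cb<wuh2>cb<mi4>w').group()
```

`search` walks the string left to right and returns the first match it finds.
The match spans [1:4] → '<d>'.
Captured: group 1 = 'd'.

'<d>'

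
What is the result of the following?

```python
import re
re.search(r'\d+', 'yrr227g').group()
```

'227'

The match spans [3:6] → '227'.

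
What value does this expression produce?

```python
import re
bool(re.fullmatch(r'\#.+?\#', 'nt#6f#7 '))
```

`fullmatch` succeeds only if the pattern covers the string from start to end.
Here the pattern can't cover the whole string, so the call returns None, and `bool(None)` is False.

False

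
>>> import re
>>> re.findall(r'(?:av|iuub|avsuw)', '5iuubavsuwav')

The regex engine tests alternatives in the order written; an earlier branch that matches wins even if a later one would match more.
Scanning left to right: at [1:5] → 'iuub'; at [5:7] → 'av'; at [10:12] → 'av'.
With no groups in the pattern, `findall` gives back each whole match — 3 here.

['iuub', 'av', 'av']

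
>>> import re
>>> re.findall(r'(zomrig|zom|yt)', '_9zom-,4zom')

Scanning left to right: at [2:5] match 'zom', group 1 = 'zom'; at [8:11] match 'zom', group 1 = 'zom'.
`findall` collects group 1 from each match (2 total).

['zom', 'zom']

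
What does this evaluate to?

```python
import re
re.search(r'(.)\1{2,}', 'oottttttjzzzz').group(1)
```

't'

The match spans [2:8] → 'tttttt'.
Captured: group 1 = 't'.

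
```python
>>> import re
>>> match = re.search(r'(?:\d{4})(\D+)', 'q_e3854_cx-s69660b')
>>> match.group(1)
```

'_cx-s'

The match spans [3:12] → '3854_cx-s'.
Captured: group 1 = '_cx-s'.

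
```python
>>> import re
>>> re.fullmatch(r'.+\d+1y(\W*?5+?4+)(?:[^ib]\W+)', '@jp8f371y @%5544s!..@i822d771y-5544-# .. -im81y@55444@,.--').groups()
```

This matches one or more of any character, then one or more of a digit, then the literal '1y'; then zero or more of a non-word character (lazy), then one or more of the literal '5' (lazy), then one or more of a literal '4' (captured); then any character except [ib], then one or more of a non-word character (non-capturing group).
`re.fullmatch` requires the pattern to consume the entire string.
The match spans [0:58] → '@jp8f371y @%5544s!..@i822d771y-5544-# .. -im81y@55444@,.--'.
Captured: group 1 = '@55444'.

('@55444',)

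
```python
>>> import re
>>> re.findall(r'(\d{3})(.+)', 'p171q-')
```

[('171', 'q-')]

This matches exactly 3 of a digit (captured); then one or more of any character (captured).
Matches: at [1:6] match '171q-', groups = ('171', 'q-').
2 groups means the one result is a tuple of 2 captured strings — 1 here.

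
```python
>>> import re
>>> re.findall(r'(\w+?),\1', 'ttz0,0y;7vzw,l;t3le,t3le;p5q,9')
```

The backreference `\1` re-matches whatever the first group consumed, character for character.
Matches: at [3:6] match '0,0', group 1 = '0'; at [15:24] match 't3le,t3le', group 1 = 't3le'.
`findall` collects group 1 from each match (2 total).

['0', 't3le']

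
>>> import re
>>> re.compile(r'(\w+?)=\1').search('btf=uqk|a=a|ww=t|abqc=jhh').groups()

('a',)

`\1` has to match the exact text group 1 already captured.
Unlike `match`, `search` isn't anchored — it looks for the pattern anywhere in the string.
The match spans [8:11] → 'a=a'.
Captured: group 1 = 'a'.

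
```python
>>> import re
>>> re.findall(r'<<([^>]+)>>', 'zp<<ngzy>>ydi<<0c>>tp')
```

One capturing group, so `findall` returns just the captured substring from each match — 2 in all.

['ngzy', '0c']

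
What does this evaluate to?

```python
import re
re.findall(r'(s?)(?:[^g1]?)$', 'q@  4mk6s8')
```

Pattern: optionally a literal 's' (captured); then optionally any character except [g1] (non-capturing group); then anchored at the end.
Scanning left to right: at [8:10] match 's8', group 1 = 's'; at [10:10] match '', group 1 = ''.
Because there's exactly one group, `findall` drops the full match and keeps group 1 from each hit.

['s', '']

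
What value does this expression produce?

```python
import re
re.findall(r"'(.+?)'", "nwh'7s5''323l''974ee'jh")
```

The `?` after the quantifier makes it lazy — it takes as little as possible before letting the rest of the pattern try.
Walking the string: at [3:8] match "'7s5'", group 1 = '7s5'; at [8:14] match "'323l'", group 1 = '323l'; at [14:21] match "'974ee'", group 1 = '974ee'.
`findall` collects group 1 from each match (3 total).

['7s5', '323l', '974ee']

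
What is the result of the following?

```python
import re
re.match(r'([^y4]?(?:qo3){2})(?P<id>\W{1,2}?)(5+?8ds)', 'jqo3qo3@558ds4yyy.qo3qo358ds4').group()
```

This matches optionally any character except [y4], then the literal 'qo3' repeated 2 times (captured); then 1 to 2 of a non-word character (lazy) (captured as 'id'); then one or more of the literal '5' (lazy), then the literal '8ds' (captured).
With `match`, the pattern is implicitly anchored at the beginning.
The match spans [0:13] → 'jqo3qo3@558ds'.
Captured: group 1 = 'jqo3qo3', group 2 = '@', group 3 = '558ds'.

'jqo3qo3@558ds'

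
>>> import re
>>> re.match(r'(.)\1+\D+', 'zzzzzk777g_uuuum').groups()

`\1` is not a pattern — it's the concrete string captured by group 1, re-applied verbatim.
`re.match` only tries the pattern at the start of the string.
The match spans [0:6] → 'zzzzzk'.
Captured: group 1 = 'z'.

('z',)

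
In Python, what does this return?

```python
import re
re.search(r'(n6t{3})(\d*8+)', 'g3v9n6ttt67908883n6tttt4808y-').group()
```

'n6ttt6790888'

This matches the literal 'n6', then exactly 3 of a literal 't' (captured); then zero or more of a digit, then one or more of the literal '8' (captured).
`re.search` tries every starting position until one works.
The match spans [4:16] → 'n6ttt6790888'.
Captured: group 1 = 'n6ttt', group 2 = '6790888'.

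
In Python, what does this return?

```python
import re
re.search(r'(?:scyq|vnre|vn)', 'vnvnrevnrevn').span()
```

`search` walks the string left to right and returns the first match it finds.
The match spans [0:2] → 'vn'.

(0, 2)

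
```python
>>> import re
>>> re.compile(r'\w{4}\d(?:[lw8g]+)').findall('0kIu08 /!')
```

['0kIu08']

This matches exactly 4 of a word character, then a digit; then one or more of one of [lw8g] (non-capturing group).
`findall` yields the raw match text (1 of them) because the pattern has no groups.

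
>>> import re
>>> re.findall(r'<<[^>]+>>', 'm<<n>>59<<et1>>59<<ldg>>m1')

`findall` yields the raw match text (3 of them) because the pattern has no groups.

['<<n>>', '<<et1>>', '<<ldg>>']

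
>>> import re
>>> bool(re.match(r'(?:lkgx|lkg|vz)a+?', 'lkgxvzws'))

`match` is anchored at position 0; if the pattern doesn't fit there, it returns None.
Here the string doesn't start with a match, so the call returns None, and `bool(None)` is False.

False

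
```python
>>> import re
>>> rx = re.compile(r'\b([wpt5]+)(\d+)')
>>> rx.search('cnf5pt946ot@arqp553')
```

The pattern matches a word boundary (`\b`, zero-width); then one or more of one of [wpt5] (captured); then one or more of a digit (captured).
`re.search` tries every starting position until one works.
Here the pattern never matches, so the call returns None.

None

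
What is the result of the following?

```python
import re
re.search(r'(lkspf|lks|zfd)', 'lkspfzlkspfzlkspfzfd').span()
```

Alternation tries branches left to right and keeps the first one that lets the overall match succeed at that position.
`re.search` scans for the first position where the pattern succeeds.
The match spans [0:5] → 'lkspf'.
Captured: group 1 = 'lkspf'.

(0, 5)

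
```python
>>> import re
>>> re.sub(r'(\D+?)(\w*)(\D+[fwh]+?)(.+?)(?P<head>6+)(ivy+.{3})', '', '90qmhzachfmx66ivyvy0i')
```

'90i'

This matches one or more of a non-digit (lazy) (captured); then zero or more of a word character (captured); then one or more of a non-digit, then one or more of one of [fwh] (lazy) (captured); then one or more of any character (lazy) (captured); then one or more of a literal '6' (captured as 'head'); then the literal 'iv', then one or more of the literal 'y', then exactly 3 of any character (captured).
Matches: at [2:20] → 'qmhzachfmx66ivyvy0'.
`sub` substitutes '' at each match site.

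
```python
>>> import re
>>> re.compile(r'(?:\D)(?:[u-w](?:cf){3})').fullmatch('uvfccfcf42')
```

None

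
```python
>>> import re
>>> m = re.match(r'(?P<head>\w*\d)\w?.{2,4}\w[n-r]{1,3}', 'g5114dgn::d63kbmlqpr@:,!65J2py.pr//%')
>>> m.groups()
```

('g511',)

The match spans [0:8] → 'g5114dgn'.
Captured: group 1 = 'g511'.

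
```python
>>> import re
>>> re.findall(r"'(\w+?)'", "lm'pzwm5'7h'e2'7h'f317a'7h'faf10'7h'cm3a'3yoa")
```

With a single group, `findall` returns only what that group captured — 5 items.

['pzwm5', 'e2', 'f317a', 'faf10', 'cm3a']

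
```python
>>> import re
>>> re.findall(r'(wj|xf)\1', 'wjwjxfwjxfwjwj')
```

`\1` has to match the exact text group 1 already captured.
Walking the string: at [0:4] match 'wjwj', group 1 = 'wj'; at [10:14] match 'wjwj', group 1 = 'wj'.
Because there's exactly one group, `findall` drops the full match and keeps group 1 from each hit.

['wj', 'wj']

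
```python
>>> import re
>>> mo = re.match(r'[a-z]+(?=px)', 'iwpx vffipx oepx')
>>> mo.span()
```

(0, 2)

Because the assertion is zero-width, the text it checks is not consumed and won't appear in the result.
With `match`, the pattern is implicitly anchored at the beginning.
The match spans [0:2] → 'iw'.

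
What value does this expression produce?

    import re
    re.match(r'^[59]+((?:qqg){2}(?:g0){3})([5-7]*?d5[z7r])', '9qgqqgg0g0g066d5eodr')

None

The pattern matches anchored at the start of the string; then one or more of one of [59]; then the literal 'qqg' repeated 2 times, then the literal 'g0' repeated 3 times (captured); then zero or more of a character in [5-7] (lazy), then the literal 'd5', then one of [z7r] (captured).
`re.match` only tries the pattern at the start of the string.
Here the string doesn't start with a match, so the call returns None.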